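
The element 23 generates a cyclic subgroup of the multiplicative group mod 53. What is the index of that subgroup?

The order of 23 must divide φ(53) = 53 − 1 = 52 = 2^2 · 13.
Divisors of 52: 1, 2, 4, 13, 26, 52.
Test each divisor d:
23^1 ≡ 23
23^2 ≡ 52
23^4 ≡ 1
Thus |⟨23⟩| = ord(23) = 4.
[(Z/53Z)^× : ⟨23⟩] = 52/4 = 13.

13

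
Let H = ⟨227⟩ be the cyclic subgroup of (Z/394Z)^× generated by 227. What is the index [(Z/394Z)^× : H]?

1

By Lagrange's theorem, ord_394(227) divides φ(394) = φ(2)·φ(197) = 1·196 = 196 = 2^2 · 7^2.
Divisors of 196: 1, 2, 4, 7, 14, 28, 49, 98, 196.
Compute 227^d (mod 394) for the divisors d until we hit 1:
227^1 ≡ 227
227^2 ≡ 309
227^4 ≡ 133
227^7 ≡ 281
227^14 ≡ 161
227^28 ≡ 311
227^49 ≡ 211
227^98 ≡ 393
227^196 ≡ 1
Thus |⟨227⟩| = ord(227) = 196.
The index is φ(394) / ord(227) = 196 / 196 = 1.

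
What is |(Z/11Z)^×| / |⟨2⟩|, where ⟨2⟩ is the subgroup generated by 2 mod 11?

1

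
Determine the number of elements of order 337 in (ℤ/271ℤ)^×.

0

φ(271) = 271 − 1 = 270 = 2 · 3^3 · 5.
(Z/271Z)^× is cyclic (|G| = 270); a cyclic group of order m has exactly φ(d) elements of each order d | m, and none otherwise.
337 does not divide 270, so no element of (Z/271Z)^× has order 337.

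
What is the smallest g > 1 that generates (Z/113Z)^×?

3

φ(113) = 113 − 1 = 112 = 2^4 · 7.
Test candidates g = 2, 3, … against the prime factors q ∈ {2, 7} of φ(113): g is a generator iff g^(112/q) ≢ 1 for every such q.
g = 2: 2^56 ≡ 1 — hits 1, so not a primitive root.
g = 3: 3^56 ≡ 112; 3^16 ≡ 49 — none is 1, so 3 is a primitive root.
The smallest primitive root modulo 113 is 3.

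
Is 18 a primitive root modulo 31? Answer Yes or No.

φ(31) = 31 − 1 = 30 = 2 · 3 · 5.
It suffices to check that the order of 18 is not a proper divisor of 30: compute 18^(30/q) for q ∈ {2, 3, 5}.
18^15 ≡ 1 (mod 31)  [q = 2: ≡ 1 ✗]
18^10 ≡ 5 (mod 31)  [q = 3: ≢ 1 ✓]
18^6 ≡ 16 (mod 31)  [q = 5: ≢ 1 ✓]
18^15 ≡ 1 shows ord(18) | 15, strictly less than φ(31); not a primitive root.

No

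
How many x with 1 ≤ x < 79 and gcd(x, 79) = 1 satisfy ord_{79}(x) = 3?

φ(79) = 79 − 1 = 78 = 2 · 3 · 13.
Since (Z/79Z)^× is cyclic of order 78, the number of elements of order d is φ(d) when d | 78 and 0 otherwise.
3 | 78, and φ(3) = 3 − 1 = 2.

2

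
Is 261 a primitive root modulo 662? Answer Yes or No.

No

φ(662) = φ(2)·φ(331) = 1·330 = 330 = 2 · 3 · 5 · 11.
It suffices to check that the order of 261 is not a proper divisor of 330: compute 261^(330/q) for q ∈ {2, 3, 5, 11}.
261^165 ≡ 661 (mod 662)  [q = 2: ≢ 1 ✓]
261^110 ≡ 1 (mod 662)  [q = 3: ≡ 1 ✗]
261^66 ≡ 323 (mod 662)  [q = 5: ≢ 1 ✓]
261^30 ≡ 451 (mod 662)  [q = 11: ≢ 1 ✓]
261^110 ≡ 1 shows ord(261) | 110, strictly less than φ(662); not a primitive root.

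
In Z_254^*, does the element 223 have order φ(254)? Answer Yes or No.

φ(254) = φ(2)·φ(127) = 1·126 = 126 = 2 · 3^2 · 7.
An element g generates (Z/254Z)^× iff g^(126/q) ≢ 1 (mod 254) for each prime q ∈ {2, 3, 7}.
223^63 ≡ 253 (mod 254)  [q = 2: ≢ 1 ✓]
223^42 ≡ 107 (mod 254)  [q = 3: ≢ 1 ✓]
223^18 ≡ 129 (mod 254)  [q = 7: ≢ 1 ✓]
All checks pass, so 223 has order 126 and is a primitive root modulo 254.

Yes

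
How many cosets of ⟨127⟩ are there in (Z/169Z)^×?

2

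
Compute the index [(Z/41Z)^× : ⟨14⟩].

5

Since 14 ∈ (Z/41Z)^×, its order divides φ(41) = 41 − 1 = 40 = 2^3 · 5.
Divisors of 40: 1, 2, 4, 5, 8, 10, 20, 40.
Test each divisor d:
14^1 ≡ 14 (mod 41)
14^2 ≡ 32 (mod 41)
14^4 ≡ 40 (mod 41)
14^5 ≡ 27 (mod 41)
14^8 ≡ 1 (mod 41) ✓
So ord_41(14) = 8, hence |⟨14⟩| = 8.
The index is φ(41) / ord(14) = 40 / 8 = 5.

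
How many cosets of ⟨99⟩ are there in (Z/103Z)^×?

ord(99) | φ(103) = 103 − 1 = 102 = 2 · 3 · 17.
Divisors of 102: 1, 2, 3, 6, 17, 34, 51, 102.
Check 99^d mod 103 for each divisor in increasing order:
99^1 ≡ 99 (mod 103)
99^2 ≡ 16 (mod 103)
99^3 ≡ 39 (mod 103)
99^6 ≡ 79 (mod 103)
99^17 ≡ 57 (mod 103)
99^34 ≡ 56 (mod 103)
99^51 ≡ 102 (mod 103)
99^102 ≡ 1 (mod 103) ✓
So ord_103(99) = 102, hence |⟨99⟩| = 102.
[(Z/103Z)^× : ⟨99⟩] = 102/102 = 1.

1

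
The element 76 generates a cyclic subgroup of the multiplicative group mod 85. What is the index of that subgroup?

ord(76) | φ(85) = φ(5·17) = (5−1)·(17−1) = 4·16 = 64 = 2^6.
Divisors of 64: 1, 2, 4, 8, 16, 32, 64.
Evaluate successive powers at the divisors of 64:
76^1 ≡ 76
76^2 ≡ 81
76^4 ≡ 16
76^8 ≡ 1
Thus |⟨76⟩| = ord(76) = 8.
[(Z/85Z)^× : ⟨76⟩] = 64/8 = 8.

8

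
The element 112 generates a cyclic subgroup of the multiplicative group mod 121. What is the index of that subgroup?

11

The order of 112 must divide φ(121) = φ(11^2) = 11·(11−1) = 110 = 2 · 5 · 11.
Divisors of 110: 1, 2, 5, 10, 11, 22, 55, 110.
Compute 112^d (mod 121) for the divisors d until we hit 1:
112^1 ≡ 112 (mod 121)
112^2 ≡ 81 (mod 121)
112^5 ≡ 120 (mod 121)
112^10 ≡ 1 (mod 121) ✓
Thus |⟨112⟩| = ord(112) = 10.
[(Z/121Z)^× : ⟨112⟩] = 110/10 = 11.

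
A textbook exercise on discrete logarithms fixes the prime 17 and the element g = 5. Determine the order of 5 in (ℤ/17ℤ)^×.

16

ord(5) | φ(17) = 17 − 1 = 16 = 2^4.
Divisors of 16: 1, 2, 4, 8, 16.
Evaluate successive powers at the divisors of 16:
5^1 ≡ 5 (mod 17)
5^2 ≡ 8 (mod 17)
5^4 ≡ 13 (mod 17)
5^8 ≡ 16 (mod 17)
5^16 ≡ 1 (mod 17) ✓
So ord_17(5) = 16.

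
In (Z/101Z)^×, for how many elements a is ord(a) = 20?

8

φ(101) = 101 − 1 = 100 = 2^2 · 5^2.
Since (Z/101Z)^× is cyclic of order 100, the number of elements of order d is φ(d) when d | 100 and 0 otherwise.
20 = 2^2 · 5 divides 100, and φ(20) = 8.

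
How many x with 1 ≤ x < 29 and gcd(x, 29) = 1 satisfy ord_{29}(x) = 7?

6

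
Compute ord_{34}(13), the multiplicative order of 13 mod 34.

4

ord(13) | φ(34) = φ(2)·φ(17) = 1·16 = 16 = 2^4.
Divisors of 16: 1, 2, 4, 8, 16.
Evaluate successive powers at the divisors of 16:
13^1 ≡ 13
13^2 ≡ 33
13^4 ≡ 1
Therefore the multiplicative order of 13 modulo 34 is 4.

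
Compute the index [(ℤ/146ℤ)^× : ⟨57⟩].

The order of 57 must divide φ(146) = φ(2)·φ(73) = 1·72 = 72 = 2^3 · 3^2.
Divisors of 72: 1, 2, 3, 4, 6, 8, 9, 12, 18, 24, 36, 72.
Evaluate successive powers at the divisors of 72:
57^1 ≡ 57 (mod 146)
57^2 ≡ 37 (mod 146)
57^3 ≡ 65 (mod 146)
57^4 ≡ 55 (mod 146)
57^6 ≡ 137 (mod 146)
57^8 ≡ 105 (mod 146)
57^9 ≡ 145 (mod 146)
57^12 ≡ 81 (mod 146)
57^18 ≡ 1 (mod 146) ✓
The order of 57 is 18, so the subgroup it generates has 18 elements.
The index is φ(146) / ord(57) = 72 / 18 = 4.

4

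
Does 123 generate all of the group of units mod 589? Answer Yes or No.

589 = 19 · 31 is a product of two distinct odd primes, so (Z/589Z)^× ≅ (Z/19Z)^× × (Z/31Z)^× is not cyclic.
No primitive root modulo 589 exists; in particular 123 is not one.

No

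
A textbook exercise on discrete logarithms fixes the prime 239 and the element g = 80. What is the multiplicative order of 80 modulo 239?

119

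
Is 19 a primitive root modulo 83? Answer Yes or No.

Yes

φ(83) = 83 − 1 = 82 = 2 · 41.
An element g generates (Z/83Z)^× iff g^(82/q) ≢ 1 (mod 83) for each prime q ∈ {2, 41}.
19^41 ≡ 82 (mod 83)  [q = 2: ≢ 1 ✓]
19^2 ≡ 29 (mod 83)  [q = 41: ≢ 1 ✓]
All checks pass, so 19 has order 82 and is a primitive root modulo 83.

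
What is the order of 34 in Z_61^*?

By Lagrange's theorem, ord_61(34) divides φ(61) = 61 − 1 = 60 = 2^2 · 3 · 5.
Divisors of 60: 1, 2, 3, 4, 5, 6, 10, 12, 15, 20, 30, 60.
Check 34^d mod 61 for each divisor in increasing order:
34^1 ≡ 34 (mod 61)
34^2 ≡ 58 (mod 61)
34^3 ≡ 20 (mod 61)
34^4 ≡ 9 (mod 61)
34^5 ≡ 1 (mod 61) ✓
Therefore the multiplicative order of 34 modulo 61 is 5.

5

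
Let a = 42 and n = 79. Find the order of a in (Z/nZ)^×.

39

By Lagrange's theorem, ord_79(42) divides φ(79) = 79 − 1 = 78 = 2 · 3 · 13.
Divisors of 78: 1, 2, 3, 6, 13, 26, 39, 78.
Test each divisor d:
42^1 ≡ 42 (mod 79)
42^2 ≡ 26 (mod 79)
42^3 ≡ 65 (mod 79)
42^6 ≡ 38 (mod 79)
42^13 ≡ 55 (mod 79)
42^26 ≡ 23 (mod 79)
42^39 ≡ 1 (mod 79) ✓
Hence ord(42) = 39.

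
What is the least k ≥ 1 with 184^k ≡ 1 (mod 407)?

10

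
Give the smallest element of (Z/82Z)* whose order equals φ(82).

φ(82) = φ(2)·φ(41) = 1·40 = 40 = 2^3 · 5.
Test candidates g = 2, 3, … against the prime factors q ∈ {2, 5} of φ(82): g is a generator iff g^(40/q) ≢ 1 for every such q.
g = 2: gcd(2, 82) = 2 > 1, not a unit — skip.
g = 3: 3^20 ≡ 81; 3^8 ≡ 1 — hits 1, so not a primitive root.
g = 4: gcd(4, 82) = 2 > 1, not a unit — skip.
g = 5: 5^20 ≡ 1 — hits 1, so not a primitive root.
g = 6: gcd(6, 82) = 2 > 1, not a unit — skip.
g = 7: 7^20 ≡ 81; 7^8 ≡ 37 — none is 1, so 7 is a primitive root.
Hence the least primitive root of 82 is 7.

7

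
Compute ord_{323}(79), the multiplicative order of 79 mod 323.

By Lagrange's theorem, ord_323(79) divides φ(323) = φ(17·19) = (17−1)·(19−1) = 16·18 = 288 = 2^5 · 3^2.
Divisors of 288: 1, 2, 3, 4, 6, 8, 9, 12, 16, 18, 24, 32, 36, 48, 72, 96, 144, 288.
Compute 79^d (mod 323) for the divisors d until we hit 1:
79^1 ≡ 79 (mod 323)
79^2 ≡ 104 (mod 323)
79^3 ≡ 141 (mod 323)
79^4 ≡ 157 (mod 323)
79^6 ≡ 178 (mod 323)
79^8 ≡ 101 (mod 323)
79^9 ≡ 227 (mod 323)
79^12 ≡ 30 (mod 323)
79^16 ≡ 188 (mod 323)
79^18 ≡ 172 (mod 323)
79^24 ≡ 254 (mod 323)
79^32 ≡ 137 (mod 323)
79^36 ≡ 191 (mod 323)
79^48 ≡ 239 (mod 323)
79^72 ≡ 305 (mod 323)
79^96 ≡ 273 (mod 323)
79^144 ≡ 1 (mod 323) ✓
Hence ord(79) = 144.

144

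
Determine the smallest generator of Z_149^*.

2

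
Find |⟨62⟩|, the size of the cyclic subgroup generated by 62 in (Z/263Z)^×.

131

Since 62 ∈ (Z/263Z)^×, its order divides φ(263) = 263 − 1 = 262 = 2 · 131.
Divisors of 262: 1, 2, 131, 262.
Check 62^d mod 263 for each divisor in increasing order:
62^1 ≡ 62
62^2 ≡ 162
62^131 ≡ 1
Therefore the multiplicative order of 62 modulo 263 is 131.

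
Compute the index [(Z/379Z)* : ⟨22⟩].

2

Since 22 ∈ (Z/379Z)^×, its order divides φ(379) = 379 − 1 = 378 = 2 · 3^3 · 7.
Divisors of 378: 1, 2, 3, 6, 7, 9, 14, 18, 21, 27, 42, 54, 63, 126, 189, 378.
Check 22^d mod 379 for each divisor in increasing order:
22^1 ≡ 22
22^2 ≡ 105
22^3 ≡ 36
22^6 ≡ 159
22^7 ≡ 87
22^9 ≡ 39
22^14 ≡ 368
22^18 ≡ 5
22^21 ≡ 180
22^27 ≡ 195
22^42 ≡ 185
22^54 ≡ 125
22^63 ≡ 327
22^126 ≡ 51
22^189 ≡ 1
Thus |⟨22⟩| = ord(22) = 189.
Index = |(Z/379Z)^×| / |⟨22⟩| = 378 / 189 = 2.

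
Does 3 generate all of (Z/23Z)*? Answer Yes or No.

φ(23) = 23 − 1 = 22 = 2 · 11.
3 is a primitive root mod 23 iff 3^(φ(23)/q) ≢ 1 for every prime q | φ(23), i.e. q ∈ {2, 11}.
3^11 ≡ 1 (mod 23)  [q = 2: ≡ 1 ✗]
3^2 ≡ 9 (mod 23)  [q = 11: ≢ 1 ✓]
3^11 ≡ 1 shows ord(3) | 11, strictly less than φ(23); not a primitive root.

No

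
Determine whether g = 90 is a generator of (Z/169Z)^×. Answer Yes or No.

No

φ(169) = φ(13^2) = 13·(13−1) = 156 = 2^2 · 3 · 13.
An element g generates (Z/169Z)^× iff g^(156/q) ≢ 1 (mod 169) for each prime q ∈ {2, 3, 13}.
90^78 ≡ 1 (mod 169)  [q = 2: ≡ 1 ✗]
90^52 ≡ 1 (mod 169)  [q = 3: ≡ 1 ✗]
90^12 ≡ 92 (mod 169)  [q = 13: ≢ 1 ✓]
90^78 ≡ 1 shows ord(90) | 78, strictly less than φ(169); not a primitive root.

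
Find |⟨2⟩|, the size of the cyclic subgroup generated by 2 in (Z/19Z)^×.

By Lagrange's theorem, ord_19(2) divides φ(19) = 19 − 1 = 18 = 2 · 3^2.
Divisors of 18: 1, 2, 3, 6, 9, 18.
Test each divisor d:
2^1 ≡ 2
2^2 ≡ 4
2^3 ≡ 8
2^6 ≡ 7
2^9 ≡ 18
2^18 ≡ 1
The smallest such exponent is 18, so the order of 2 is 18.

18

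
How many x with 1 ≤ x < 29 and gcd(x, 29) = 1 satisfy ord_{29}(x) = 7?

φ(29) = 29 − 1 = 28 = 2^2 · 7.
Since (Z/29Z)^× is cyclic of order 28, the number of elements of order d is φ(d) when d | 28 and 0 otherwise.
7 | 28, and φ(7) = 7 − 1 = 6.

6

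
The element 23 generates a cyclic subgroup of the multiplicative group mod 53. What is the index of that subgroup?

By Lagrange's theorem, ord_53(23) divides φ(53) = 53 − 1 = 52 = 2^2 · 13.
Divisors of 52: 1, 2, 4, 13, 26, 52.
Compute 23^d (mod 53) for the divisors d until we hit 1:
23^1 ≡ 23
23^2 ≡ 52
23^4 ≡ 1
The order of 23 is 4, so the subgroup it generates has 4 elements.
[(Z/53Z)^× : ⟨23⟩] = 52/4 = 13.

13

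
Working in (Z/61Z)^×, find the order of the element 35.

60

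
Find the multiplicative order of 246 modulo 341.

10

By Lagrange's theorem, ord_341(246) divides φ(341) = φ(11·31) = (11−1)·(31−1) = 10·30 = 300 = 2^2 · 3 · 5^2.
Divisors of 300: 1, 2, 3, 4, 5, 6, 10, 12, 15, 20, 25, 30, 50, 60, 75, 100, 150, 300.
Check 246^d mod 341 for each divisor in increasing order:
246^1 ≡ 246 (mod 341)
246^2 ≡ 159 (mod 341)
246^3 ≡ 240 (mod 341)
246^4 ≡ 47 (mod 341)
246^5 ≡ 309 (mod 341)
246^6 ≡ 312 (mod 341)
246^10 ≡ 1 (mod 341) ✓
The smallest such exponent is 10, so the order of 246 is 10.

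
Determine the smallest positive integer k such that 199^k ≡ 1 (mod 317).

The order of 199 must divide φ(317) = 317 − 1 = 316 = 2^2 · 79.
Divisors of 316: 1, 2, 4, 79, 158, 316.
Compute 199^d (mod 317) for the divisors d until we hit 1:
199^1 ≡ 199
199^2 ≡ 293
199^4 ≡ 259
199^79 ≡ 114
199^158 ≡ 316
199^316 ≡ 1
The smallest such exponent is 316, so the order of 199 is 316.

316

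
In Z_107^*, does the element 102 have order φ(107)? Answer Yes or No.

φ(107) = 107 − 1 = 106 = 2 · 53.
102 is a primitive root mod 107 iff 102^(φ(107)/q) ≢ 1 for every prime q | φ(107), i.e. q ∈ {2, 53}.
102^53 ≡ 1 (mod 107)  [q = 2: ≡ 1 ✗]
102^2 ≡ 25 (mod 107)  [q = 53: ≢ 1 ✓]
102^53 ≡ 1 shows ord(102) | 53, strictly less than φ(107); not a primitive root.

No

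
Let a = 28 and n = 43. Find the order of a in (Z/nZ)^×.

ord(28) | φ(43) = 43 − 1 = 42 = 2 · 3 · 7.
Divisors of 42: 1, 2, 3, 6, 7, 14, 21, 42.
Test each divisor d:
28^1 ≡ 28
28^2 ≡ 10
28^3 ≡ 22
28^6 ≡ 11
28^7 ≡ 7
28^14 ≡ 6
28^21 ≡ 42
28^42 ≡ 1
Hence ord(28) = 42.

42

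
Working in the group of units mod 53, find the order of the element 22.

52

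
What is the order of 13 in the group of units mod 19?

18

ord(13) | φ(19) = 19 − 1 = 18 = 2 · 3^2.
Divisors of 18: 1, 2, 3, 6, 9, 18.
Test each divisor d:
13^1 ≡ 13 (mod 19)
13^2 ≡ 17 (mod 19)
13^3 ≡ 12 (mod 19)
13^6 ≡ 11 (mod 19)
13^9 ≡ 18 (mod 19)
13^18 ≡ 1 (mod 19) ✓
The smallest such exponent is 18, so the order of 13 is 18.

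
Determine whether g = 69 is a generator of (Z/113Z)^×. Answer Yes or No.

No

φ(113) = 113 − 1 = 112 = 2^4 · 7.
An element g generates (Z/113Z)^× iff g^(112/q) ≢ 1 (mod 113) for each prime q ∈ {2, 7}.
69^56 ≡ 1 (mod 113)  [q = 2: ≡ 1 ✗]
69^16 ≡ 1 (mod 113)  [q = 7: ≡ 1 ✗]
69^56 ≡ 1 shows ord(69) | 56, strictly less than φ(113); not a primitive root.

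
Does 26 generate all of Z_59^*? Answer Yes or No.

φ(59) = 59 − 1 = 58 = 2 · 29.
26 is a primitive root mod 59 iff 26^(φ(59)/q) ≢ 1 for every prime q | φ(59), i.e. q ∈ {2, 29}.
26^29 ≡ 1 (mod 59)  [q = 2: ≡ 1 ✗]
26^2 ≡ 27 (mod 59)  [q = 29: ≢ 1 ✓]
26^29 ≡ 1 shows ord(26) | 29, strictly less than φ(59); not a primitive root.

No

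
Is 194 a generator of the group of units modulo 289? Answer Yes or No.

φ(289) = φ(17^2) = 17·(17−1) = 272 = 2^4 · 17.
An element g generates (Z/289Z)^× iff g^(272/q) ≢ 1 (mod 289) for each prime q ∈ {2, 17}.
194^136 ≡ 288 (mod 289)  [q = 2: ≢ 1 ✓]
194^16 ≡ 273 (mod 289)  [q = 17: ≢ 1 ✓]
None equal 1, so ord_289(194) = 272: 194 is a primitive root.

Yes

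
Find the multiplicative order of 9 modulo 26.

By Lagrange's theorem, ord_26(9) divides φ(26) = φ(2)·φ(13) = 1·12 = 12 = 2^2 · 3.
Divisors of 12: 1, 2, 3, 4, 6, 12.
Evaluate successive powers at the divisors of 12:
9^1 ≡ 9 (mod 26)
9^2 ≡ 3 (mod 26)
9^3 ≡ 1 (mod 26) ✓
Therefore the multiplicative order of 9 modulo 26 is 3.

3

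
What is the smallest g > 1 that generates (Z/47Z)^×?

5

φ(47) = 47 − 1 = 46 = 2 · 23.
g is a primitive root iff g^(46/q) ≢ 1 (mod 47) for each prime q ∈ {2, 23}.
g = 2: 2^23 ≡ 1 — hits 1, so not a primitive root.
g = 3: 3^23 ≡ 1 — hits 1, so not a primitive root.
g = 4: 4^23 ≡ 1 — hits 1, so not a primitive root.
g = 5: 5^23 ≡ 46; 5^2 ≡ 25 — none is 1, so 5 is a primitive root.
Hence the least primitive root of 47 is 5.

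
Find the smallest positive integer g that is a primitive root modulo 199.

3

φ(199) = 199 − 1 = 198 = 2 · 3^2 · 11.
g is a primitive root iff g^(198/q) ≢ 1 (mod 199) for each prime q ∈ {2, 3, 11}.
g = 2: 2^99 ≡ 1 — hits 1, so not a primitive root.
g = 3: 3^99 ≡ 198; 3^66 ≡ 106; 3^18 ≡ 125 — none is 1, so 3 is a primitive root.
Hence the least primitive root of 199 is 3.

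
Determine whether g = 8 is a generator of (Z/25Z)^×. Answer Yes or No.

Yes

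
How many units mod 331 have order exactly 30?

φ(331) = 331 − 1 = 330 = 2 · 3 · 5 · 11.
In a cyclic group of order 330, there are φ(d) elements of order d for each divisor d of 330, and zero for non-divisors.
30 = 2 · 3 · 5 divides 330, and φ(30) = 8.

8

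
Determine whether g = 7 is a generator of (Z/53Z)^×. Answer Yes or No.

No

φ(53) = 53 − 1 = 52 = 2^2 · 13.
7 is a primitive root mod 53 iff 7^(φ(53)/q) ≢ 1 for every prime q | φ(53), i.e. q ∈ {2, 13}.
7^26 ≡ 1 (mod 53)  [q = 2: ≡ 1 ✗]
7^4 ≡ 16 (mod 53)  [q = 13: ≢ 1 ✓]
Since 7^26 ≡ 1, the order of 7 divides 26 < 52, so 7 is not a primitive root.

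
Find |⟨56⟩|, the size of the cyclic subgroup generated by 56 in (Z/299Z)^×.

Since 56 ∈ (Z/299Z)^×, its order divides φ(299) = φ(13·23) = (13−1)·(23−1) = 12·22 = 264 = 2^3 · 3 · 11.
Divisors of 264: 1, 2, 3, 4, 6, 8, 11, 12, 22, 24, 33, 44, 66, 88, 132, 264.
Check 56^d mod 299 for each divisor in increasing order:
56^1 ≡ 56 (mod 299)
56^2 ≡ 146 (mod 299)
56^3 ≡ 103 (mod 299)
56^4 ≡ 87 (mod 299)
56^6 ≡ 144 (mod 299)
56^8 ≡ 94 (mod 299)
56^11 ≡ 114 (mod 299)
56^12 ≡ 105 (mod 299)
56^22 ≡ 139 (mod 299)
56^24 ≡ 261 (mod 299)
56^33 ≡ 298 (mod 299)
56^44 ≡ 185 (mod 299)
56^66 ≡ 1 (mod 299) ✓
Therefore the multiplicative order of 56 modulo 299 is 66.

66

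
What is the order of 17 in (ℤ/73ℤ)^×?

The order of 17 must divide φ(73) = 73 − 1 = 72 = 2^3 · 3^2.
Divisors of 72: 1, 2, 3, 4, 6, 8, 9, 12, 18, 24, 36, 72.
Test each divisor d:
17^1 ≡ 17 (mod 73)
17^2 ≡ 70 (mod 73)
17^3 ≡ 22 (mod 73)
17^4 ≡ 9 (mod 73)
17^6 ≡ 46 (mod 73)
17^8 ≡ 8 (mod 73)
17^9 ≡ 63 (mod 73)
17^12 ≡ 72 (mod 73)
17^18 ≡ 27 (mod 73)
17^24 ≡ 1 (mod 73) ✓
Therefore the multiplicative order of 17 modulo 73 is 24.

24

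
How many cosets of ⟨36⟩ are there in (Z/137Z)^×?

2

ord(36) | φ(137) = 137 − 1 = 136 = 2^3 · 17.
Divisors of 136: 1, 2, 4, 8, 17, 34, 68, 136.
Test each divisor d:
36^1 ≡ 36 (mod 137)
36^2 ≡ 63 (mod 137)
36^4 ≡ 133 (mod 137)
36^8 ≡ 16 (mod 137)
36^17 ≡ 37 (mod 137)
36^34 ≡ 136 (mod 137)
36^68 ≡ 1 (mod 137) ✓
So ord_137(36) = 68, hence |⟨36⟩| = 68.
Index = |(Z/137Z)^×| / |⟨36⟩| = 136 / 68 = 2.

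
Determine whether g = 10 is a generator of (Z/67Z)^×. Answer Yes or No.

φ(67) = 67 − 1 = 66 = 2 · 3 · 11.
It suffices to check that the order of 10 is not a proper divisor of 66: compute 10^(66/q) for q ∈ {2, 3, 11}.
10^33 ≡ 1 (mod 67)  [q = 2: ≡ 1 ✗]
10^22 ≡ 37 (mod 67)  [q = 3: ≢ 1 ✓]
10^6 ≡ 25 (mod 67)  [q = 11: ≢ 1 ✓]
10^33 ≡ 1 shows ord(10) | 33, strictly less than φ(67); not a primitive root.

No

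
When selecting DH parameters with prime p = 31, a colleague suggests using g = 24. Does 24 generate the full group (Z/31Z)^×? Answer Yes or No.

Yes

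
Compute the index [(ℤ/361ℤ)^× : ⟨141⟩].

ord(141) | φ(361) = φ(19^2) = 19·(19−1) = 342 = 2 · 3^2 · 19.
Divisors of 342: 1, 2, 3, 6, 9, 18, 19, 38, 57, 114, 171, 342.
Evaluate successive powers at the divisors of 342:
141^1 ≡ 141 (mod 361)
141^2 ≡ 26 (mod 361)
141^3 ≡ 56 (mod 361)
141^6 ≡ 248 (mod 361)
141^9 ≡ 170 (mod 361)
141^18 ≡ 20 (mod 361)
141^19 ≡ 293 (mod 361)
141^38 ≡ 292 (mod 361)
141^57 ≡ 360 (mod 361)
141^114 ≡ 1 (mod 361) ✓
Thus |⟨141⟩| = ord(141) = 114.
[(Z/361Z)^× : ⟨141⟩] = 342/114 = 3.

3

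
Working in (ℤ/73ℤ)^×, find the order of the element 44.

ord(44) | φ(73) = 73 − 1 = 72 = 2^3 · 3^2.
Divisors of 72: 1, 2, 3, 4, 6, 8, 9, 12, 18, 24, 36, 72.
Check 44^d mod 73 for each divisor in increasing order:
44^1 ≡ 44 (mod 73)
44^2 ≡ 38 (mod 73)
44^3 ≡ 66 (mod 73)
44^4 ≡ 57 (mod 73)
44^6 ≡ 49 (mod 73)
44^8 ≡ 37 (mod 73)
44^9 ≡ 22 (mod 73)
44^12 ≡ 65 (mod 73)
44^18 ≡ 46 (mod 73)
44^24 ≡ 64 (mod 73)
44^36 ≡ 72 (mod 73)
44^72 ≡ 1 (mod 73) ✓
So ord_73(44) = 72.

72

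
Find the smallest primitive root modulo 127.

3

φ(127) = 127 − 1 = 126 = 2 · 3^2 · 7.
Test candidates g = 2, 3, … against the prime factors q ∈ {2, 3, 7} of φ(127): g is a generator iff g^(126/q) ≢ 1 for every such q.
g = 2: 2^63 ≡ 1 — hits 1, so not a primitive root.
g = 3: 3^63 ≡ 126; 3^42 ≡ 107; 3^18 ≡ 4 — none is 1, so 3 is a primitive root.
So 3 is the smallest generator of (Z/127Z)^×.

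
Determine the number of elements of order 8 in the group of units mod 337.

φ(337) = 337 − 1 = 336 = 2^4 · 3 · 7.
In a cyclic group of order 336, there are φ(d) elements of order d for each divisor d of 336, and zero for non-divisors.
8 = 2^3 divides 336, and φ(8) = 4.

4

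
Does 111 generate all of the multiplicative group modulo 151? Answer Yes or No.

Yes

φ(151) = 151 − 1 = 150 = 2 · 3 · 5^2.
Test 111^(150/q) mod 151 for each prime factor q of 150:
111^75 ≡ 150 (mod 151)  [q = 2: ≢ 1 ✓]
111^50 ≡ 32 (mod 151)  [q = 3: ≢ 1 ✓]
111^30 ≡ 8 (mod 151)  [q = 5: ≢ 1 ✓]
None equal 1, so ord_151(111) = 150: 111 is a primitive root.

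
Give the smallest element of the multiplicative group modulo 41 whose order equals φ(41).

6

φ(41) = 41 − 1 = 40 = 2^3 · 5.
g is a primitive root iff g^(40/q) ≢ 1 (mod 41) for each prime q ∈ {2, 5}.
g = 2: 2^20 ≡ 1 — hits 1, so not a primitive root.
g = 3: 3^20 ≡ 40; 3^8 ≡ 1 — hits 1, so not a primitive root.
g = 4: 4^20 ≡ 1 — hits 1, so not a primitive root.
g = 5: 5^20 ≡ 1 — hits 1, so not a primitive root.
g = 6: 6^20 ≡ 40; 6^8 ≡ 10 — none is 1, so 6 is a primitive root.
Hence the least primitive root of 41 is 6.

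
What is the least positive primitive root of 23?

φ(23) = 23 − 1 = 22 = 2 · 11.
g is a primitive root iff g^(22/q) ≢ 1 (mod 23) for each prime q ∈ {2, 11}.
g = 2: 2^11 ≡ 1 — hits 1, so not a primitive root.
g = 3: 3^11 ≡ 1 — hits 1, so not a primitive root.
g = 4: 4^11 ≡ 1 — hits 1, so not a primitive root.
g = 5: 5^11 ≡ 22; 5^2 ≡ 2 — none is 1, so 5 is a primitive root.
So 5 is the smallest generator of (Z/23Z)^×.

5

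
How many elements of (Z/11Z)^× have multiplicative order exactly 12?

φ(11) = 11 − 1 = 10 = 2 · 5.
In a cyclic group of order 10, there are φ(d) elements of order d for each divisor d of 10, and zero for non-divisors.
12 does not divide 10, so no element of (Z/11Z)^× has order 12.

0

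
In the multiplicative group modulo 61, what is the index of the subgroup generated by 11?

15

By Lagrange's theorem, ord_61(11) divides φ(61) = 61 − 1 = 60 = 2^2 · 3 · 5.
Divisors of 60: 1, 2, 3, 4, 5, 6, 10, 12, 15, 20, 30, 60.
Check 11^d mod 61 for each divisor in increasing order:
11^1 ≡ 11 (mod 61)
11^2 ≡ 60 (mod 61)
11^3 ≡ 50 (mod 61)
11^4 ≡ 1 (mod 61) ✓
Thus |⟨11⟩| = ord(11) = 4.
[(Z/61Z)^× : ⟨11⟩] = 60/4 = 15.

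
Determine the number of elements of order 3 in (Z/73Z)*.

2

φ(73) = 73 − 1 = 72 = 2^3 · 3^2.
(Z/73Z)^× is cyclic (|G| = 72); a cyclic group of order m has exactly φ(d) elements of each order d | m, and none otherwise.
3 | 72, and φ(3) = 3 − 1 = 2.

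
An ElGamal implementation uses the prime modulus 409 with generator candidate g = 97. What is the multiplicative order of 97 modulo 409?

408

ord(97) | φ(409) = 409 − 1 = 408 = 2^3 · 3 · 17.
Divisors of 408: 1, 2, 3, 4, 6, 8, 12, 17, 24, 34, 51, 68, 102, 136, 204, 408.
Evaluate successive powers at the divisors of 408:
97^1 ≡ 97 (mod 409)
97^2 ≡ 2 (mod 409)
97^3 ≡ 194 (mod 409)
97^4 ≡ 4 (mod 409)
97^6 ≡ 8 (mod 409)
97^8 ≡ 16 (mod 409)
97^12 ≡ 64 (mod 409)
97^17 ≡ 292 (mod 409)
97^24 ≡ 6 (mod 409)
97^34 ≡ 192 (mod 409)
97^51 ≡ 31 (mod 409)
97^68 ≡ 54 (mod 409)
97^102 ≡ 143 (mod 409)
97^136 ≡ 53 (mod 409)
97^204 ≡ 408 (mod 409)
97^408 ≡ 1 (mod 409) ✓
So ord_409(97) = 408.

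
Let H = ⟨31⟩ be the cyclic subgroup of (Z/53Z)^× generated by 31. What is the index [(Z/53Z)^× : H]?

By Lagrange's theorem, ord_53(31) divides φ(53) = 53 − 1 = 52 = 2^2 · 13.
Divisors of 52: 1, 2, 4, 13, 26, 52.
Compute 31^d (mod 53) for the divisors d until we hit 1:
31^1 ≡ 31 (mod 53)
31^2 ≡ 7 (mod 53)
31^4 ≡ 49 (mod 53)
31^13 ≡ 30 (mod 53)
31^26 ≡ 52 (mod 53)
31^52 ≡ 1 (mod 53) ✓
Thus |⟨31⟩| = ord(31) = 52.
[(Z/53Z)^× : ⟨31⟩] = 52/52 = 1.

1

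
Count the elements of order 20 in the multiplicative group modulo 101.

φ(101) = 101 − 1 = 100 = 2^2 · 5^2.
(Z/101Z)^× is cyclic (|G| = 100); a cyclic group of order m has exactly φ(d) elements of each order d | m, and none otherwise.
20 = 2^2 · 5 divides 100, and φ(20) = 8.

8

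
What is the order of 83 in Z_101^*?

Since 83 ∈ (Z/101Z)^×, its order divides φ(101) = 101 − 1 = 100 = 2^2 · 5^2.
Divisors of 100: 1, 2, 4, 5, 10, 20, 25, 50, 100.
Compute 83^d (mod 101) for the divisors d until we hit 1:
83^1 ≡ 83 (mod 101)
83^2 ≡ 21 (mod 101)
83^4 ≡ 37 (mod 101)
83^5 ≡ 41 (mod 101)
83^10 ≡ 65 (mod 101)
83^20 ≡ 84 (mod 101)
83^25 ≡ 10 (mod 101)
83^50 ≡ 100 (mod 101)
83^100 ≡ 1 (mod 101) ✓
Hence ord(83) = 100.

100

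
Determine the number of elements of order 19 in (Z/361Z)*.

18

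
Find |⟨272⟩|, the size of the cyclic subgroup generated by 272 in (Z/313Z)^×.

312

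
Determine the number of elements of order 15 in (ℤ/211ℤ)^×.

8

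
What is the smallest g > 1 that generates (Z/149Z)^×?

φ(149) = 149 − 1 = 148 = 2^2 · 37.
g is a primitive root iff g^(148/q) ≢ 1 (mod 149) for each prime q ∈ {2, 37}.
g = 2: 2^74 ≡ 148; 2^4 ≡ 16 — none is 1, so 2 is a primitive root.
The smallest primitive root modulo 149 is 2.

2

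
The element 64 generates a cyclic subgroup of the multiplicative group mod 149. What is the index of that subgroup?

2

By Lagrange's theorem, ord_149(64) divides φ(149) = 149 − 1 = 148 = 2^2 · 37.
Divisors of 148: 1, 2, 4, 37, 74, 148.
Test each divisor d:
64^1 ≡ 64 (mod 149)
64^2 ≡ 73 (mod 149)
64^4 ≡ 114 (mod 149)
64^37 ≡ 148 (mod 149)
64^74 ≡ 1 (mod 149) ✓
Thus |⟨64⟩| = ord(64) = 74.
[(Z/149Z)^× : ⟨64⟩] = 148/74 = 2.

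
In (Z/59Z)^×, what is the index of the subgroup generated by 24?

1

Since 24 ∈ (Z/59Z)^×, its order divides φ(59) = 59 − 1 = 58 = 2 · 29.
Divisors of 58: 1, 2, 29, 58.
Test each divisor d:
24^1 ≡ 24
24^2 ≡ 45
24^29 ≡ 58
24^58 ≡ 1
So ord_59(24) = 58, hence |⟨24⟩| = 58.
The index is φ(59) / ord(24) = 58 / 58 = 1.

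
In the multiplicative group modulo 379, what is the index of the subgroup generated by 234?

By Lagrange's theorem, ord_379(234) divides φ(379) = 379 − 1 = 378 = 2 · 3^3 · 7.
Divisors of 378: 1, 2, 3, 6, 7, 9, 14, 18, 21, 27, 42, 54, 63, 126, 189, 378.
Test each divisor d:
234^1 ≡ 234
234^2 ≡ 180
234^3 ≡ 51
234^6 ≡ 327
234^7 ≡ 339
234^9 ≡ 1
So ord_379(234) = 9, hence |⟨234⟩| = 9.
[(Z/379Z)^× : ⟨234⟩] = 378/9 = 42.

42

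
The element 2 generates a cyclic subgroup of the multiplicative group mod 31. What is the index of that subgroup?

6

Since 2 ∈ (Z/31Z)^×, its order divides φ(31) = 31 − 1 = 30 = 2 · 3 · 5.
Divisors of 30: 1, 2, 3, 5, 6, 10, 15, 30.
Compute 2^d (mod 31) for the divisors d until we hit 1:
2^1 ≡ 2 (mod 31)
2^2 ≡ 4 (mod 31)
2^3 ≡ 8 (mod 31)
2^5 ≡ 1 (mod 31) ✓
So ord_31(2) = 5, hence |⟨2⟩| = 5.
[(Z/31Z)^× : ⟨2⟩] = 30/5 = 6.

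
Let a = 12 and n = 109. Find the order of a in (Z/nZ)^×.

54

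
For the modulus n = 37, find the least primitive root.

2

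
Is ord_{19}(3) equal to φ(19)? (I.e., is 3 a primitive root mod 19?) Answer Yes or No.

Yes

φ(19) = 19 − 1 = 18 = 2 · 3^2.
3 is a primitive root mod 19 iff 3^(φ(19)/q) ≢ 1 for every prime q | φ(19), i.e. q ∈ {2, 3}.
3^9 ≡ 18 (mod 19)  [q = 2: ≢ 1 ✓]
3^6 ≡ 7 (mod 19)  [q = 3: ≢ 1 ✓]
Every test exponent gives a nontrivial residue, hence 3 generates the full group.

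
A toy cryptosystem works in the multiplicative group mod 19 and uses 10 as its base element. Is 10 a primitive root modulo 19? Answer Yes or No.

φ(19) = 19 − 1 = 18 = 2 · 3^2.
It suffices to check that the order of 10 is not a proper divisor of 18: compute 10^(18/q) for q ∈ {2, 3}.
10^9 ≡ 18 (mod 19)  [q = 2: ≢ 1 ✓]
10^6 ≡ 11 (mod 19)  [q = 3: ≢ 1 ✓]
All checks pass, so 10 has order 18 and is a primitive root modulo 19.

Yes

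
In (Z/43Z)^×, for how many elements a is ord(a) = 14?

φ(43) = 43 − 1 = 42 = 2 · 3 · 7.
Since (Z/43Z)^× is cyclic of order 42, the number of elements of order d is φ(d) when d | 42 and 0 otherwise.
14 = 2 · 7 divides 42, and φ(14) = 6.

6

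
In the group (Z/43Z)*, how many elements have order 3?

2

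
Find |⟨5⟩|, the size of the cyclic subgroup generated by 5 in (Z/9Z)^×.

6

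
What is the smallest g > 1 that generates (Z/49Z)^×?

3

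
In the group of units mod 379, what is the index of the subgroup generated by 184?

Since 184 ∈ (Z/379Z)^×, its order divides φ(379) = 379 − 1 = 378 = 2 · 3^3 · 7.
Divisors of 378: 1, 2, 3, 6, 7, 9, 14, 18, 21, 27, 42, 54, 63, 126, 189, 378.
Check 184^d mod 379 for each divisor in increasing order:
184^1 ≡ 184
184^2 ≡ 125
184^3 ≡ 260
184^6 ≡ 138
184^7 ≡ 378
184^9 ≡ 254
184^14 ≡ 1
So ord_379(184) = 14, hence |⟨184⟩| = 14.
[(Z/379Z)^× : ⟨184⟩] = 378/14 = 27.

27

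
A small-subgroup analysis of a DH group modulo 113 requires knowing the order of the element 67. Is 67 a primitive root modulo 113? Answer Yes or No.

Yes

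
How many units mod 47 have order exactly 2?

φ(47) = 47 − 1 = 46 = 2 · 23.
(Z/47Z)^× is cyclic (|G| = 46); a cyclic group of order m has exactly φ(d) elements of each order d | m, and none otherwise.
2 | 46, and φ(2) = 2 − 1 = 1.

1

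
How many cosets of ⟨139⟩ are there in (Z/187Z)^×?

Since 139 ∈ (Z/187Z)^×, its order divides φ(187) = φ(11·17) = (11−1)·(17−1) = 10·16 = 160 = 2^5 · 5.
Divisors of 160: 1, 2, 4, 5, 8, 10, 16, 20, 32, 40, 80, 160.
Evaluate successive powers at the divisors of 160:
139^1 ≡ 139
139^2 ≡ 60
139^4 ≡ 47
139^5 ≡ 175
139^8 ≡ 152
139^10 ≡ 144
139^16 ≡ 103
139^20 ≡ 166
139^32 ≡ 137
139^40 ≡ 67
139^80 ≡ 1
Thus |⟨139⟩| = ord(139) = 80.
[(Z/187Z)^× : ⟨139⟩] = 160/80 = 2.

2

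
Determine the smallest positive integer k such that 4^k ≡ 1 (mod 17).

The order of 4 must divide φ(17) = 17 − 1 = 16 = 2^4.
Divisors of 16: 1, 2, 4, 8, 16.
Compute 4^d (mod 17) for the divisors d until we hit 1:
4^1 ≡ 4
4^2 ≡ 16
4^4 ≡ 1
Therefore the multiplicative order of 4 modulo 17 is 4.

4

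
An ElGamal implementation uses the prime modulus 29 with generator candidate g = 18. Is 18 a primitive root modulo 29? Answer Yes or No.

φ(29) = 29 − 1 = 28 = 2^2 · 7.
An element g generates (Z/29Z)^× iff g^(28/q) ≢ 1 (mod 29) for each prime q ∈ {2, 7}.
18^14 ≡ 28 (mod 29)  [q = 2: ≢ 1 ✓]
18^4 ≡ 25 (mod 29)  [q = 7: ≢ 1 ✓]
None equal 1, so ord_29(18) = 28: 18 is a primitive root.

Yes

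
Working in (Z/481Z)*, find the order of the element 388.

36

The order of 388 must divide φ(481) = φ(13·37) = (13−1)·(37−1) = 12·36 = 432 = 2^4 · 3^3.
Divisors of 432: 1, 2, 3, 4, 6, 8, 9, 12, 16, 18, 24, 27, 36, 48, 54, 72, 108, 144, 216, 432.
Evaluate successive powers at the divisors of 432:
388^1 ≡ 388 (mod 481)
388^2 ≡ 472 (mod 481)
388^3 ≡ 356 (mod 481)
388^4 ≡ 81 (mod 481)
388^6 ≡ 233 (mod 481)
388^8 ≡ 308 (mod 481)
388^9 ≡ 216 (mod 481)
388^12 ≡ 417 (mod 481)
388^16 ≡ 107 (mod 481)
388^18 ≡ 480 (mod 481)
388^24 ≡ 248 (mod 481)
388^27 ≡ 265 (mod 481)
388^36 ≡ 1 (mod 481) ✓
Therefore the multiplicative order of 388 modulo 481 is 36.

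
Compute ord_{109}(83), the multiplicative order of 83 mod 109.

54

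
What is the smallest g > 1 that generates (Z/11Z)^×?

2

φ(11) = 11 − 1 = 10 = 2 · 5.
g is a primitive root iff g^(10/q) ≢ 1 (mod 11) for each prime q ∈ {2, 5}.
g = 2: 2^5 ≡ 10; 2^2 ≡ 4 — none is 1, so 2 is a primitive root.
The smallest primitive root modulo 11 is 2.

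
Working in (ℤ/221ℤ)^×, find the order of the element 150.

Since 150 ∈ (Z/221Z)^×, its order divides φ(221) = φ(13·17) = (13−1)·(17−1) = 12·16 = 192 = 2^6 · 3.
Divisors of 192: 1, 2, 3, 4, 6, 8, 12, 16, 24, 32, 48, 64, 96, 192.
Evaluate successive powers at the divisors of 192:
150^1 ≡ 150
150^2 ≡ 179
150^3 ≡ 109
150^4 ≡ 217
150^6 ≡ 168
150^8 ≡ 16
150^12 ≡ 157
150^16 ≡ 35
150^24 ≡ 118
150^32 ≡ 120
150^48 ≡ 1
So ord_221(150) = 48.

48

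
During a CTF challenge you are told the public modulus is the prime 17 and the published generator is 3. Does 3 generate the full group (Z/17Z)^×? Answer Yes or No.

Yes

φ(17) = 17 − 1 = 16 = 2^4.
It suffices to check that the order of 3 is not a proper divisor of 16: compute 3^(16/q) for q ∈ {2}.
3^8 ≡ 16 (mod 17)  [q = 2: ≢ 1 ✓]
All checks pass, so 3 has order 16 and is a primitive root modulo 17.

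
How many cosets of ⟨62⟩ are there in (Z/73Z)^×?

By Lagrange's theorem, ord_73(62) divides φ(73) = 73 − 1 = 72 = 2^3 · 3^2.
Divisors of 72: 1, 2, 3, 4, 6, 8, 9, 12, 18, 24, 36, 72.
Evaluate successive powers at the divisors of 72:
62^1 ≡ 62 (mod 73)
62^2 ≡ 48 (mod 73)
62^3 ≡ 56 (mod 73)
62^4 ≡ 41 (mod 73)
62^6 ≡ 70 (mod 73)
62^8 ≡ 2 (mod 73)
62^9 ≡ 51 (mod 73)
62^12 ≡ 9 (mod 73)
62^18 ≡ 46 (mod 73)
62^24 ≡ 8 (mod 73)
62^36 ≡ 72 (mod 73)
62^72 ≡ 1 (mod 73) ✓
So ord_73(62) = 72, hence |⟨62⟩| = 72.
The index is φ(73) / ord(62) = 72 / 72 = 1.

1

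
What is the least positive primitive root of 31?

3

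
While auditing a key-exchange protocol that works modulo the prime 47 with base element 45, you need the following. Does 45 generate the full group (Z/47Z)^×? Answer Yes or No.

φ(47) = 47 − 1 = 46 = 2 · 23.
Test 45^(46/q) mod 47 for each prime factor q of 46:
45^23 ≡ 46 (mod 47)  [q = 2: ≢ 1 ✓]
45^2 ≡ 4 (mod 47)  [q = 23: ≢ 1 ✓]
All checks pass, so 45 has order 46 and is a primitive root modulo 47.

Yes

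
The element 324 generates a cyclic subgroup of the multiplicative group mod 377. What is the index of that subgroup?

24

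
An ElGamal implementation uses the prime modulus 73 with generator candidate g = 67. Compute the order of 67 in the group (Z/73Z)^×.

36

By Lagrange's theorem, ord_73(67) divides φ(73) = 73 − 1 = 72 = 2^3 · 3^2.
Divisors of 72: 1, 2, 3, 4, 6, 8, 9, 12, 18, 24, 36, 72.
Check 67^d mod 73 for each divisor in increasing order:
67^1 ≡ 67
67^2 ≡ 36
67^3 ≡ 3
67^4 ≡ 55
67^6 ≡ 9
67^8 ≡ 32
67^9 ≡ 27
67^12 ≡ 8
67^18 ≡ 72
67^24 ≡ 64
67^36 ≡ 1
Hence ord(67) = 36.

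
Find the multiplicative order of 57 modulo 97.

ord(57) | φ(97) = 97 − 1 = 96 = 2^5 · 3.
Divisors of 96: 1, 2, 3, 4, 6, 8, 12, 16, 24, 32, 48, 96.
Compute 57^d (mod 97) for the divisors d until we hit 1:
57^1 ≡ 57 (mod 97)
57^2 ≡ 48 (mod 97)
57^3 ≡ 20 (mod 97)
57^4 ≡ 73 (mod 97)
57^6 ≡ 12 (mod 97)
57^8 ≡ 91 (mod 97)
57^12 ≡ 47 (mod 97)
57^16 ≡ 36 (mod 97)
57^24 ≡ 75 (mod 97)
57^32 ≡ 35 (mod 97)
57^48 ≡ 96 (mod 97)
57^96 ≡ 1 (mod 97) ✓
So ord_97(57) = 96.

96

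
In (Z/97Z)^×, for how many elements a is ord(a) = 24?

8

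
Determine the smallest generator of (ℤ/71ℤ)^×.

7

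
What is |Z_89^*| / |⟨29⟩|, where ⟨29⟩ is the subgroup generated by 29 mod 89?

1

By Lagrange's theorem, ord_89(29) divides φ(89) = 89 − 1 = 88 = 2^3 · 11.
Divisors of 88: 1, 2, 4, 8, 11, 22, 44, 88.
Check 29^d mod 89 for each divisor in increasing order:
29^1 ≡ 29 (mod 89)
29^2 ≡ 40 (mod 89)
29^4 ≡ 87 (mod 89)
29^8 ≡ 4 (mod 89)
29^11 ≡ 12 (mod 89)
29^22 ≡ 55 (mod 89)
29^44 ≡ 88 (mod 89)
29^88 ≡ 1 (mod 89) ✓
The order of 29 is 88, so the subgroup it generates has 88 elements.
[(Z/89Z)^× : ⟨29⟩] = 88/88 = 1.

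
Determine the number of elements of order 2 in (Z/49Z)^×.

1

φ(49) = φ(7^2) = 7·(7−1) = 42 = 2 · 3 · 7.
Since (Z/49Z)^× is cyclic of order 42, the number of elements of order d is φ(d) when d | 42 and 0 otherwise.
2 | 42, and φ(2) = 2 − 1 = 1.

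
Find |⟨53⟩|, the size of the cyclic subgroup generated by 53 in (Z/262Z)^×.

Since 53 ∈ (Z/262Z)^×, its order divides φ(262) = φ(2)·φ(131) = 1·130 = 130 = 2 · 5 · 13.
Divisors of 130: 1, 2, 5, 10, 13, 26, 65, 130.
Test each divisor d:
53^1 ≡ 53
53^2 ≡ 189
53^5 ≡ 1
Hence ord(53) = 5.

5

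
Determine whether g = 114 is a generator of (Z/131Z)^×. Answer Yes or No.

φ(131) = 131 − 1 = 130 = 2 · 5 · 13.
It suffices to check that the order of 114 is not a proper divisor of 130: compute 114^(130/q) for q ∈ {2, 5, 13}.
114^65 ≡ 1 (mod 131)  [q = 2: ≡ 1 ✗]
114^26 ≡ 61 (mod 131)  [q = 5: ≢ 1 ✓]
114^10 ≡ 84 (mod 131)  [q = 13: ≢ 1 ✓]
The check at q = 2 fails, so 114 generates a proper subgroup.

No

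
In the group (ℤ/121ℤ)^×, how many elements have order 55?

40

φ(121) = φ(11^2) = 11·(11−1) = 110 = 2 · 5 · 11.
(Z/121Z)^× is cyclic (|G| = 110); a cyclic group of order m has exactly φ(d) elements of each order d | m, and none otherwise.
55 = 5 · 11 divides 110, and φ(55) = 40.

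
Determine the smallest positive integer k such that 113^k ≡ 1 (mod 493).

The order of 113 must divide φ(493) = φ(17·29) = (17−1)·(29−1) = 16·28 = 448 = 2^6 · 7.
Divisors of 448: 1, 2, 4, 7, 8, 14, 16, 28, 32, 56, 64, 112, 224, 448.
Check 113^d mod 493 for each divisor in increasing order:
113^1 ≡ 113
113^2 ≡ 444
113^4 ≡ 429
113^7 ≡ 394
113^8 ≡ 152
113^14 ≡ 434
113^16 ≡ 426
113^28 ≡ 30
113^32 ≡ 52
113^56 ≡ 407
113^64 ≡ 239
113^112 ≡ 1
Hence ord(113) = 112.

112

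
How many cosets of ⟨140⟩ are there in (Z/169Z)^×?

2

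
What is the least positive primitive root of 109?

φ(109) = 109 − 1 = 108 = 2^2 · 3^3.
Test candidates g = 2, 3, … against the prime factors q ∈ {2, 3} of φ(109): g is a generator iff g^(108/q) ≢ 1 for every such q.
g = 2: 2^54 ≡ 108; 2^36 ≡ 1 — hits 1, so not a primitive root.
g = 3: 3^54 ≡ 1 — hits 1, so not a primitive root.
g = 4: 4^54 ≡ 1 — hits 1, so not a primitive root.
g = 5: 5^54 ≡ 1 — hits 1, so not a primitive root.
g = 6: 6^54 ≡ 108; 6^36 ≡ 63 — none is 1, so 6 is a primitive root.
Hence the least primitive root of 109 is 6.

6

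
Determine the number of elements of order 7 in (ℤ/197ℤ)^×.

6

φ(197) = 197 − 1 = 196 = 2^2 · 7^2.
In a cyclic group of order 196, there are φ(d) elements of order d for each divisor d of 196, and zero for non-divisors.
7 | 196, and φ(7) = 7 − 1 = 6.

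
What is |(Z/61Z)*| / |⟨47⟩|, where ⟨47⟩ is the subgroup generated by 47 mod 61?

Since 47 ∈ (Z/61Z)^×, its order divides φ(61) = 61 − 1 = 60 = 2^2 · 3 · 5.
Divisors of 60: 1, 2, 3, 4, 5, 6, 10, 12, 15, 20, 30, 60.
Compute 47^d (mod 61) for the divisors d until we hit 1:
47^1 ≡ 47
47^2 ≡ 13
47^3 ≡ 1
The order of 47 is 3, so the subgroup it generates has 3 elements.
Index = |(Z/61Z)^×| / |⟨47⟩| = 60 / 3 = 20.

20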